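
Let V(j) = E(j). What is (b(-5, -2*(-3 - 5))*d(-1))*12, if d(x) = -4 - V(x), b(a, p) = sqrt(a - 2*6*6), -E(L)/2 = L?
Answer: -72*I*sqrt(77) ≈ -631.8*I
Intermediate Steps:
E(L) = -2*L
V(j) = -2*j
b(a, p) = sqrt(-72 + a) (b(a, p) = sqrt(a - 12*6) = sqrt(a - 72) = sqrt(-72 + a))
d(x) = -4 + 2*x (d(x) = -4 - (-2)*x = -4 + 2*x)
(b(-5, -2*(-3 - 5))*d(-1))*12 = (sqrt(-72 - 5)*(-4 + 2*(-1)))*12 = (sqrt(-77)*(-4 - 2))*12 = ((I*sqrt(77))*(-6))*12 = -6*I*sqrt(77)*12 = -72*I*sqrt(77)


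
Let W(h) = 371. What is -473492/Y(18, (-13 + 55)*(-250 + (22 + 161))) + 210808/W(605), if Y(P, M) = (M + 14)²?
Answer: 59019966231/103880000 ≈ 568.16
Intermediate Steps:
Y(P, M) = (14 + M)²
-473492/Y(18, (-13 + 55)*(-250 + (22 + 161))) + 210808/W(605) = -473492/(14 + (-13 + 55)*(-250 + (22 + 161)))² + 210808/371 = -473492/(14 + 42*(-250 + 183))² + 210808*(1/371) = -473492/(14 + 42*(-67))² + 210808/371 = -473492/(14 - 2814)² + 210808/371 = -473492/((-2800)²) + 210808/371 = -473492/7840000 + 210808/371 = -473492*1/7840000 + 210808/371 = -118373/1960000 + 210808/371 = 59019966231/103880000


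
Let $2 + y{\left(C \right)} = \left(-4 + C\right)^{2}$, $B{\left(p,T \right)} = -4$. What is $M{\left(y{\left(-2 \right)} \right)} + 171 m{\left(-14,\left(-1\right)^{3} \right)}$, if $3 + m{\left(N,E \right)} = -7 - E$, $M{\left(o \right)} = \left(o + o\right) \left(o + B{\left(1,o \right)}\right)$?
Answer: $501$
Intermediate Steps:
$y{\left(C \right)} = -2 + \left(-4 + C\right)^{2}$
$M{\left(o \right)} = 2 o \left(-4 + o\right)$ ($M{\left(o \right)} = \left(o + o\right) \left(o - 4\right) = 2 o \left(-4 + o\right)$)
$m{\left(N,E \right)} = -10 - E$ ($m{\left(N,E \right)} = -3 - \left(7 + E\right) = -10 - E$)
$M{\left(y{\left(-2 \right)} \right)} + 171 m{\left(-14,\left(-1\right)^{3} \right)} = 2 \left(-2 + \left(-4 - 2\right)^{2}\right) \left(-4 - \left(2 - \left(-4 - 2\right)^{2}\right)\right) + 171 \left(-10 - \left(-1\right)^{3}\right) = 2 \left(-2 + \left(-6\right)^{2}\right) \left(-4 - \left(2 - \left(-6\right)^{2}\right)\right) + 171 \left(-10 - -1\right) = 2 \left(-2 + 36\right) \left(-4 + \left(-2 + 36\right)\right) + 171 \left(-10 + 1\right) = 2 \cdot 34 \left(-4 + 34\right) + 171 \left(-9\right) = 2 \cdot 34 \cdot 30 - 1539 = 2040 - 1539 = 501$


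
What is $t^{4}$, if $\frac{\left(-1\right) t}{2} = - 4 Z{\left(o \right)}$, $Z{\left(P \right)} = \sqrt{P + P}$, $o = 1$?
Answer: $16384$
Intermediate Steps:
$Z{\left(P \right)} = \sqrt{2} \sqrt{P}$ ($Z{\left(P \right)} = \sqrt{2 P} = \sqrt{2} \sqrt{P}$)
$t = 8 \sqrt{2}$ ($t = - 2 \left(- 4 \sqrt{2} \sqrt{1}\right) = - 2 \left(- 4 \sqrt{2} \cdot 1\right) = - 2 \left(- 4 \sqrt{2}\right) = 8 \sqrt{2} \approx 11.314$)
$t^{4} = \left(8 \sqrt{2}\right)^{4} = 16384$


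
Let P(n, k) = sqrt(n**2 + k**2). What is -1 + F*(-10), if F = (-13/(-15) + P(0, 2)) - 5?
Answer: 61/3 ≈ 20.333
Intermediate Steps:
P(n, k) = sqrt(k**2 + n**2)
F = -32/15 (F = (-13/(-15) + sqrt(2**2 + 0**2)) - 5 = (-13*(-1/15) + sqrt(4 + 0)) - 5 = (13/15 + sqrt(4)) - 5 = (13/15 + 2) - 5 = 43/15 - 5 = -32/15 ≈ -2.1333)
-1 + F*(-10) = -1 - 32/15*(-10) = -1 + 64/3 = 61/3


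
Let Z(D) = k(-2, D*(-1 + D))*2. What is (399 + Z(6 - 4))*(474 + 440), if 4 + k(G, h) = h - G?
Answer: 364686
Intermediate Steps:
k(G, h) = -4 + h - G (k(G, h) = -4 + (h - G) = -4 + h - G)
Z(D) = -4 + 2*D*(-1 + D) (Z(D) = (-4 + D*(-1 + D) - 1*(-2))*2 = (-4 + D*(-1 + D) + 2)*2 = (-2 + D*(-1 + D))*2 = -4 + 2*D*(-1 + D))
(399 + Z(6 - 4))*(474 + 440) = (399 + (-4 + 2*(6 - 4)*(-1 + (6 - 4))))*(474 + 440) = (399 + (-4 + 2*2*(-1 + 2)))*914 = (399 + (-4 + 2*2*1))*914 = (399 + (-4 + 4))*914 = (399 + 0)*914 = 399*914 = 364686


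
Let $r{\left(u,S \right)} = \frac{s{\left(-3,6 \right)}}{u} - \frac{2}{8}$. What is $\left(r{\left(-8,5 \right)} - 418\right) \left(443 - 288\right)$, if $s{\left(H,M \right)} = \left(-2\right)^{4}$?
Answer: $- \frac{260555}{4} \approx -65139.0$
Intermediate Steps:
$s{\left(H,M \right)} = 16$
$r{\left(u,S \right)} = - \frac{1}{4} + \frac{16}{u}$ ($r{\left(u,S \right)} = \frac{16}{u} - \frac{2}{8} = \frac{16}{u} - \frac{1}{4} = - \frac{1}{4} + \frac{16}{u}$)
$\left(r{\left(-8,5 \right)} - 418\right) \left(443 - 288\right) = \left(\frac{64 - -8}{4 \left(-8\right)} - 418\right) \left(443 - 288\right) = \left(\frac{1}{4} \left(- \frac{1}{8}\right) \left(64 + 8\right) - 418\right) 155 = \left(\frac{1}{4} \left(- \frac{1}{8}\right) 72 - 418\right) 155 = \left(- \frac{9}{4} - 418\right) 155 = \left(- \frac{1681}{4}\right) 155 = - \frac{260555}{4}$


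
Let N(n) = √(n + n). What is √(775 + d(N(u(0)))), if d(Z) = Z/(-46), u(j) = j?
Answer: 5*√31 ≈ 27.839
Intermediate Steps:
N(n) = √2*√n (N(n) = √(2*n) = √2*√n)
d(Z) = -Z/46 (d(Z) = Z*(-1/46) = -Z/46)
√(775 + d(N(u(0)))) = √(775 - √2*√0/46) = √(775 - √2*0/46) = √(775 - 1/46*0) = √(775 + 0) = √775 = 5*√31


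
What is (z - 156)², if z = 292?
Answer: 18496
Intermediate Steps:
(z - 156)² = (292 - 156)² = 136² = 18496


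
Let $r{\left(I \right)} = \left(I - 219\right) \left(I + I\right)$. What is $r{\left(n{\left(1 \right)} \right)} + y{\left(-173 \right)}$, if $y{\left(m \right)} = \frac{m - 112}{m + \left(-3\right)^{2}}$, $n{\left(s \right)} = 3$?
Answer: $- \frac{212259}{164} \approx -1294.3$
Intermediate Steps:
$y{\left(m \right)} = \frac{-112 + m}{9 + m}$ ($y{\left(m \right)} = \frac{-112 + m}{m + 9} = \frac{-112 + m}{9 + m}$)
$r{\left(I \right)} = 2 I \left(-219 + I\right)$ ($r{\left(I \right)} = \left(-219 + I\right) 2 I = 2 I \left(-219 + I\right)$)
$r{\left(n{\left(1 \right)} \right)} + y{\left(-173 \right)} = 2 \cdot 3 \left(-219 + 3\right) + \frac{-112 - 173}{9 - 173} = 2 \cdot 3 \left(-216\right) + \frac{1}{-164} \left(-285\right) = -1296 - - \frac{285}{164} = -1296 + \frac{285}{164} = - \frac{212259}{164}$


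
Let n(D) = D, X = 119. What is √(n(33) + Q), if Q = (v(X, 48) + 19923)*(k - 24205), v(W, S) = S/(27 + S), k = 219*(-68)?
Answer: I*√19473863002/5 ≈ 27910.0*I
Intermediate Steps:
k = -14892
Q = -19473863827/25 (Q = (48/(27 + 48) + 19923)*(-14892 - 24205) = (48/75 + 19923)*(-39097) = (48*(1/75) + 19923)*(-39097) = (16/25 + 19923)*(-39097) = (498091/25)*(-39097) = -19473863827/25 ≈ -7.7895e+8)
√(n(33) + Q) = √(33 - 19473863827/25) = √(-19473863002/25) = I*√19473863002/5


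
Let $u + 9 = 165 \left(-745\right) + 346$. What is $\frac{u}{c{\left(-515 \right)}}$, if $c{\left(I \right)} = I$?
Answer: $\frac{122588}{515} \approx 238.03$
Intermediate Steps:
$u = -122588$ ($u = -9 + \left(165 \left(-745\right) + 346\right) = -9 + \left(-122925 + 346\right) = -9 - 122579 = -122588$)
$\frac{u}{c{\left(-515 \right)}} = - \frac{122588}{-515} = \left(-122588\right) \left(- \frac{1}{515}\right) = \frac{122588}{515}$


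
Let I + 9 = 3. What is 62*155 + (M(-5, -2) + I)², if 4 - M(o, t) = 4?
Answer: 9646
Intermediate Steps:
I = -6 (I = -9 + 3 = -6)
M(o, t) = 0 (M(o, t) = 4 - 1*4 = 4 - 4 = 0)
62*155 + (M(-5, -2) + I)² = 62*155 + (0 - 6)² = 9610 + (-6)² = 9610 + 36 = 9646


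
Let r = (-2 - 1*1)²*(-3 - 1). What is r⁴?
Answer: 1679616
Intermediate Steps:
r = -36 (r = (-2 - 1)²*(-4) = (-3)²*(-4) = 9*(-4) = -36)
r⁴ = (-36)⁴ = 1679616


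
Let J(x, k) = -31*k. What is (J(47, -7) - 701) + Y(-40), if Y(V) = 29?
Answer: -455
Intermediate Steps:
(J(47, -7) - 701) + Y(-40) = (-31*(-7) - 701) + 29 = (217 - 701) + 29 = -484 + 29 = -455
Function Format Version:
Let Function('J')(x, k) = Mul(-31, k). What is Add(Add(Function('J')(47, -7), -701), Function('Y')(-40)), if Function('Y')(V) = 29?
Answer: -455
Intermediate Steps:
Add(Add(Function('J')(47, -7), -701), Function('Y')(-40)) = Add(Add(Mul(-31, -7), -701), 29) = Add(Add(217, -701), 29) = Add(-484, 29) = -455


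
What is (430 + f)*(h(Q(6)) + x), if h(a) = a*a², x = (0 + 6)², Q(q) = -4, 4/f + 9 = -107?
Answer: -349132/29 ≈ -12039.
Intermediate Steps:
f = -1/29 (f = 4/(-9 - 107) = 4/(-116) = 4*(-1/116) = -1/29 ≈ -0.034483)
x = 36 (x = 6² = 36)
h(a) = a³
(430 + f)*(h(Q(6)) + x) = (430 - 1/29)*((-4)³ + 36) = 12469*(-64 + 36)/29 = (12469/29)*(-28) = -349132/29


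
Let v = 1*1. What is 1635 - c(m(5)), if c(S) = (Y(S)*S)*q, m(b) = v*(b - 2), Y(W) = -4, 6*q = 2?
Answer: 1639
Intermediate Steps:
v = 1
q = 1/3 (q = (1/6)*2 = 1/3 ≈ 0.33333)
m(b) = -2 + b (m(b) = 1*(b - 2) = 1*(-2 + b) = -2 + b)
c(S) = -4*S/3 (c(S) = -4*S*(1/3) = -4*S/3)
1635 - c(m(5)) = 1635 - (-4)*(-2 + 5)/3 = 1635 - (-4)*3/3 = 1635 - 1*(-4) = 1635 + 4 = 1639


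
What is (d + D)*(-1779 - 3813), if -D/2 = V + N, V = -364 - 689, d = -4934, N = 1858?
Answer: 36594048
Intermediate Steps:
V = -1053
D = -1610 (D = -2*(-1053 + 1858) = -2*805 = -1610)
(d + D)*(-1779 - 3813) = (-4934 - 1610)*(-1779 - 3813) = -6544*(-5592) = 36594048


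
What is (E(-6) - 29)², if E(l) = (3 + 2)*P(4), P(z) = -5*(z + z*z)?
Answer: 279841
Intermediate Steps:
P(z) = -5*z - 5*z² (P(z) = -5*(z + z²) = -5*z - 5*z²)
E(l) = -500 (E(l) = (3 + 2)*(-5*4*(1 + 4)) = 5*(-5*4*5) = 5*(-100) = -500)
(E(-6) - 29)² = (-500 - 29)² = (-529)² = 279841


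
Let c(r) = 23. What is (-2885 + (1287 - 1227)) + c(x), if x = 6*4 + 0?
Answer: -2802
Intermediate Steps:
x = 24 (x = 24 + 0 = 24)
(-2885 + (1287 - 1227)) + c(x) = (-2885 + (1287 - 1227)) + 23 = (-2885 + 60) + 23 = -2825 + 23 = -2802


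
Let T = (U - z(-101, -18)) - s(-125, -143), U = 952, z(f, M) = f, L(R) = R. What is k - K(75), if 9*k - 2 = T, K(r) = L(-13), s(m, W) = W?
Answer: 1315/9 ≈ 146.11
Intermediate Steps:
K(r) = -13
T = 1196 (T = (952 - 1*(-101)) - 1*(-143) = (952 + 101) + 143 = 1053 + 143 = 1196)
k = 1198/9 (k = 2/9 + (1/9)*1196 = 2/9 + 1196/9 = 1198/9 ≈ 133.11)
k - K(75) = 1198/9 - 1*(-13) = 1198/9 + 13 = 1315/9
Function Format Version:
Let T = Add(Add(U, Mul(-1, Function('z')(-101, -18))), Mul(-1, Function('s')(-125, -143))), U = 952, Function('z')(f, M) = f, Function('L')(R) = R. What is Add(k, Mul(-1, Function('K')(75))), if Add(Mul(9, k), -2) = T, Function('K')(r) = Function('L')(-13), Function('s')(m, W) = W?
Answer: Rational(1315, 9) ≈ 146.11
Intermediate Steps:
Function('K')(r) = -13
T = 1196 (T = Add(Add(952, Mul(-1, -101)), Mul(-1, -143)) = Add(Add(952, 101), 143) = Add(1053, 143) = 1196)
k = Rational(1198, 9) (k = Add(Rational(2, 9), Mul(Rational(1, 9), 1196)) = Add(Rational(2, 9), Rational(1196, 9)) = Rational(1198, 9) ≈ 133.11)
Add(k, Mul(-1, Function('K')(75))) = Add(Rational(1198, 9), Mul(-1, -13)) = Add(Rational(1198, 9), 13) = Rational(1315, 9)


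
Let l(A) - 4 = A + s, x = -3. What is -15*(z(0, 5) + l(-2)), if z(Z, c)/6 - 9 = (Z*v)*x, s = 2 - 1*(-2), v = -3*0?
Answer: -900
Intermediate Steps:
v = 0
s = 4 (s = 2 + 2 = 4)
z(Z, c) = 54 (z(Z, c) = 54 + 6*((Z*0)*(-3)) = 54 + 6*(0*(-3)) = 54 + 6*0 = 54 + 0 = 54)
l(A) = 8 + A (l(A) = 4 + (A + 4) = 4 + (4 + A) = 8 + A)
-15*(z(0, 5) + l(-2)) = -15*(54 + (8 - 2)) = -15*(54 + 6) = -15*60 = -900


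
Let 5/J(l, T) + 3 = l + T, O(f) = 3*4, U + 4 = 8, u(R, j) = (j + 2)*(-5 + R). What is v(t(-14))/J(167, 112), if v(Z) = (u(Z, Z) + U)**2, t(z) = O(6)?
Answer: 2871504/5 ≈ 5.7430e+5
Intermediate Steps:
u(R, j) = (-5 + R)*(2 + j) (u(R, j) = (2 + j)*(-5 + R) = (-5 + R)*(2 + j))
U = 4 (U = -4 + 8 = 4)
O(f) = 12
t(z) = 12
J(l, T) = 5/(-3 + T + l) (J(l, T) = 5/(-3 + (l + T)) = 5/(-3 + (T + l)) = 5/(-3 + T + l))
v(Z) = (-6 + Z**2 - 3*Z)**2 (v(Z) = ((-10 - 5*Z + 2*Z + Z*Z) + 4)**2 = ((-10 - 5*Z + 2*Z + Z**2) + 4)**2 = ((-10 + Z**2 - 3*Z) + 4)**2 = (-6 + Z**2 - 3*Z)**2)
v(t(-14))/J(167, 112) = (-6 + 12**2 - 3*12)**2/((5/(-3 + 112 + 167))) = (-6 + 144 - 36)**2/((5/276)) = 102**2/((5*(1/276))) = 10404/(5/276) = 10404*(276/5) = 2871504/5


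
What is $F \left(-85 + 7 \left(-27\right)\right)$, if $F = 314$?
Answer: $-86036$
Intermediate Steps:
$F \left(-85 + 7 \left(-27\right)\right) = 314 \left(-85 + 7 \left(-27\right)\right) = 314 \left(-85 - 189\right) = 314 \left(-274\right) = -86036$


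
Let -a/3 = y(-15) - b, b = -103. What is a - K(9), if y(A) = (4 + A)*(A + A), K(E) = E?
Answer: -1308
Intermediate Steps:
y(A) = 2*A*(4 + A) (y(A) = (4 + A)*(2*A) = 2*A*(4 + A))
a = -1299 (a = -3*(2*(-15)*(4 - 15) - 1*(-103)) = -3*(2*(-15)*(-11) + 103) = -3*(330 + 103) = -3*433 = -1299)
a - K(9) = -1299 - 1*9 = -1299 - 9 = -1308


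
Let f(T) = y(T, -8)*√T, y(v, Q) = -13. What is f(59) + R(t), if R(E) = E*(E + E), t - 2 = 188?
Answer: 72200 - 13*√59 ≈ 72100.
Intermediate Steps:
t = 190 (t = 2 + 188 = 190)
R(E) = 2*E² (R(E) = E*(2*E) = 2*E²)
f(T) = -13*√T
f(59) + R(t) = -13*√59 + 2*190² = -13*√59 + 2*36100 = -13*√59 + 72200 = 72200 - 13*√59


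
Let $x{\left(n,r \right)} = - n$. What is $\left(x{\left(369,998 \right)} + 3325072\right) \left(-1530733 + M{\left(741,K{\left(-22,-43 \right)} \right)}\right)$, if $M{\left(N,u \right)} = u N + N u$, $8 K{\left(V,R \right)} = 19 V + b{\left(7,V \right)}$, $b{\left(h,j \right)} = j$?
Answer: $-5360229138829$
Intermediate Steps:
$K{\left(V,R \right)} = \frac{5 V}{2}$ ($K{\left(V,R \right)} = \frac{19 V + V}{8} = \frac{20 V}{8} = \frac{5 V}{2}$)
$M{\left(N,u \right)} = 2 N u$ ($M{\left(N,u \right)} = N u + N u = 2 N u$)
$\left(x{\left(369,998 \right)} + 3325072\right) \left(-1530733 + M{\left(741,K{\left(-22,-43 \right)} \right)}\right) = \left(\left(-1\right) 369 + 3325072\right) \left(-1530733 + 2 \cdot 741 \cdot \frac{5}{2} \left(-22\right)\right) = \left(-369 + 3325072\right) \left(-1530733 + 2 \cdot 741 \left(-55\right)\right) = 3324703 \left(-1530733 - 81510\right) = 3324703 \left(-1612243\right) = -5360229138829$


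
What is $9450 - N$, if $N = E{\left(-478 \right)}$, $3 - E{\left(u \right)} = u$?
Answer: $8969$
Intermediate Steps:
$E{\left(u \right)} = 3 - u$
$N = 481$ ($N = 3 - -478 = 3 + 478 = 481$)
$9450 - N = 9450 - 481 = 8969$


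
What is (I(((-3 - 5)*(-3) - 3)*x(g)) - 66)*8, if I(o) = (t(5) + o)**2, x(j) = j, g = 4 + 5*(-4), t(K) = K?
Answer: 875960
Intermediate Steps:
g = -16 (g = 4 - 20 = -16)
I(o) = (5 + o)**2
(I(((-3 - 5)*(-3) - 3)*x(g)) - 66)*8 = ((5 + ((-3 - 5)*(-3) - 3)*(-16))**2 - 66)*8 = ((5 + (-8*(-3) - 3)*(-16))**2 - 66)*8 = ((5 + (24 - 3)*(-16))**2 - 66)*8 = ((5 + 21*(-16))**2 - 66)*8 = ((5 - 336)**2 - 66)*8 = ((-331)**2 - 66)*8 = (109561 - 66)*8 = 109495*8 = 875960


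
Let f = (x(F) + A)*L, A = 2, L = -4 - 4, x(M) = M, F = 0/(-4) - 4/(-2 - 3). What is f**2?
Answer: 12544/25 ≈ 501.76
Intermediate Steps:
F = 4/5 (F = 0*(-1/4) - 4/(-5) = 0 - 4*(-1/5) = 0 + 4/5 = 4/5 ≈ 0.80000)
L = -8
f = -112/5 (f = (4/5 + 2)*(-8) = (14/5)*(-8) = -112/5 ≈ -22.400)
f**2 = (-112/5)**2 = 12544/25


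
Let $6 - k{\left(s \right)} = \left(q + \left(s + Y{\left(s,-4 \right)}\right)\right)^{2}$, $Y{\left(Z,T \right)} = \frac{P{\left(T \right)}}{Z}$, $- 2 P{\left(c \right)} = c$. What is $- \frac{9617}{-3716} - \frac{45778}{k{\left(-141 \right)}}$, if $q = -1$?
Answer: $\frac{3618434215609}{744763116820} \approx 4.8585$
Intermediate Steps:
$P{\left(c \right)} = - \frac{c}{2}$
$Y{\left(Z,T \right)} = - \frac{T}{2 Z}$ ($Y{\left(Z,T \right)} = \frac{\left(- \frac{1}{2}\right) T}{Z} = - \frac{T}{2 Z}$)
$k{\left(s \right)} = 6 - \left(-1 + s + \frac{2}{s}\right)^{2}$ ($k{\left(s \right)} = 6 - \left(-1 + \left(s - - \frac{2}{s}\right)\right)^{2} = 6 - \left(-1 + \left(s + \frac{2}{s}\right)\right)^{2} = 6 - \left(-1 + s + \frac{2}{s}\right)^{2}$)
$- \frac{9617}{-3716} - \frac{45778}{k{\left(-141 \right)}} = - \frac{9617}{-3716} - \frac{45778}{6 - \frac{\left(2 + \left(-141\right)^{2} - -141\right)^{2}}{19881}} = \left(-9617\right) \left(- \frac{1}{3716}\right) - \frac{45778}{6 - \frac{\left(2 + 19881 + 141\right)^{2}}{19881}} = \frac{9617}{3716} - \frac{45778}{6 - \frac{20024^{2}}{19881}} = \frac{9617}{3716} - \frac{45778}{6 - \frac{1}{19881} \cdot 400960576} = \frac{9617}{3716} - \frac{45778}{6 - \frac{400960576}{19881}} = \frac{9617}{3716} - \frac{45778}{- \frac{400841290}{19881}} = \frac{9617}{3716} - - \frac{455056209}{200420645} = \frac{9617}{3716} + \frac{455056209}{200420645} = \frac{3618434215609}{744763116820}$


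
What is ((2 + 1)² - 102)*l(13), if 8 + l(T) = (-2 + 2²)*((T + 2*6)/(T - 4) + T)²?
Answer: -1230080/27 ≈ -45559.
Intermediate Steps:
l(T) = -8 + 2*(T + (12 + T)/(-4 + T))² (l(T) = -8 + (-2 + 2²)*((T + 2*6)/(T - 4) + T)² = -8 + (-2 + 4)*((T + 12)/(-4 + T) + T)² = -8 + 2*((12 + T)/(-4 + T) + T)² = -8 + 2*(T + (12 + T)/(-4 + T))²)
((2 + 1)² - 102)*l(13) = ((2 + 1)² - 102)*(-8 + 2*(12 + 13² - 3*13)²/(-4 + 13)²) = (3² - 102)*(-8 + 2*(12 + 169 - 39)²/9²) = (9 - 102)*(-8 + 2*(1/81)*142²) = -93*(-8 + 2*(1/81)*20164) = -93*(-8 + 40328/81) = -93*39680/81 = -1230080/27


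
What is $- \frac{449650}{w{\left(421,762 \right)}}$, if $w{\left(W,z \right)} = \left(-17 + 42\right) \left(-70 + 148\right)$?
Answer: $- \frac{8993}{39} \approx -230.59$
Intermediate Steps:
$w{\left(W,z \right)} = 1950$ ($w{\left(W,z \right)} = 25 \cdot 78 = 1950$)
$- \frac{449650}{w{\left(421,762 \right)}} = - \frac{449650}{1950} = \left(-449650\right) \frac{1}{1950} = - \frac{8993}{39}$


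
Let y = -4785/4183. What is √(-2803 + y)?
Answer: I*√49065477322/4183 ≈ 52.954*I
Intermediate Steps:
y = -4785/4183 (y = -4785*1/4183 = -4785/4183 ≈ -1.1439)
√(-2803 + y) = √(-2803 - 4785/4183) = √(-11729734/4183) = I*√49065477322/4183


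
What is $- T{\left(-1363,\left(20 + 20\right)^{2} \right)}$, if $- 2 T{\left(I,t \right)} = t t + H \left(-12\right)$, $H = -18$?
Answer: $1280108$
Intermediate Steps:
$T{\left(I,t \right)} = -108 - \frac{t^{2}}{2}$ ($T{\left(I,t \right)} = - \frac{t t - -216}{2} = - \frac{t^{2} + 216}{2} = - \frac{216 + t^{2}}{2} = -108 - \frac{t^{2}}{2}$)
$- T{\left(-1363,\left(20 + 20\right)^{2} \right)} = - (-108 - \frac{\left(\left(20 + 20\right)^{2}\right)^{2}}{2}) = - (-108 - \frac{\left(40^{2}\right)^{2}}{2}) = - (-108 - \frac{1600^{2}}{2}) = - (-108 - 1280000) = \left(-1\right) \left(-1280108\right) = 1280108$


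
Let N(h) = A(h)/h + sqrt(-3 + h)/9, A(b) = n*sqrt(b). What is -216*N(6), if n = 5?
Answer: -180*sqrt(6) - 24*sqrt(3) ≈ -482.48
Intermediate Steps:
A(b) = 5*sqrt(b)
N(h) = 5/sqrt(h) + sqrt(-3 + h)/9 (N(h) = (5*sqrt(h))/h + sqrt(-3 + h)/9 = 5/sqrt(h) + sqrt(-3 + h)*(1/9) = 5/sqrt(h) + sqrt(-3 + h)/9)
-216*N(6) = -216*(5/sqrt(6) + sqrt(-3 + 6)/9) = -216*(5*(sqrt(6)/6) + sqrt(3)/9) = -216*(5*sqrt(6)/6 + sqrt(3)/9) = -216*(sqrt(3)/9 + 5*sqrt(6)/6) = -180*sqrt(6) - 24*sqrt(3)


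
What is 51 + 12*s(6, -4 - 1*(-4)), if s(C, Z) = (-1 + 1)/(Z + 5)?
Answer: 51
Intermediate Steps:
s(C, Z) = 0 (s(C, Z) = 0/(5 + Z) = 0)
51 + 12*s(6, -4 - 1*(-4)) = 51 + 12*0 = 51 + 0 = 51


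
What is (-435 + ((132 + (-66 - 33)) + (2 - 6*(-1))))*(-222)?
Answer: 87468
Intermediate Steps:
(-435 + ((132 + (-66 - 33)) + (2 - 6*(-1))))*(-222) = (-435 + ((132 - 99) + (2 + 6)))*(-222) = (-435 + (33 + 8))*(-222) = (-435 + 41)*(-222) = -394*(-222) = 87468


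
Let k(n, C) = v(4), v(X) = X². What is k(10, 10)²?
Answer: 256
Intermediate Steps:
k(n, C) = 16 (k(n, C) = 4² = 16)
k(10, 10)² = 16² = 256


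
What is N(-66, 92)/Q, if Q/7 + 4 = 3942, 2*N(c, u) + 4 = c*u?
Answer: -217/1969 ≈ -0.11021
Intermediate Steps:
N(c, u) = -2 + c*u/2 (N(c, u) = -2 + (c*u)/2 = -2 + c*u/2)
Q = 27566 (Q = -28 + 7*3942 = -28 + 27594 = 27566)
N(-66, 92)/Q = (-2 + (1/2)*(-66)*92)/27566 = (-2 - 3036)*(1/27566) = -3038*1/27566 = -217/1969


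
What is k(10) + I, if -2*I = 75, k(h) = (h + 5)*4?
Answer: 45/2 ≈ 22.500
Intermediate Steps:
k(h) = 20 + 4*h (k(h) = (5 + h)*4 = 20 + 4*h)
I = -75/2 (I = -½*75 = -75/2 ≈ -37.500)
k(10) + I = (20 + 4*10) - 75/2 = (20 + 40) - 75/2 = 60 - 75/2 = 45/2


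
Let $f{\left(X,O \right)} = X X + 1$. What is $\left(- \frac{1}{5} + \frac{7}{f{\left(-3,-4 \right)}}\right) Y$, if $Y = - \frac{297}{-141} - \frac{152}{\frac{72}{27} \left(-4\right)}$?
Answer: $\frac{3075}{376} \approx 8.1782$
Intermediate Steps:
$f{\left(X,O \right)} = 1 + X^{2}$ ($f{\left(X,O \right)} = X^{2} + 1 = 1 + X^{2}$)
$Y = \frac{3075}{188}$ ($Y = \left(-297\right) \left(- \frac{1}{141}\right) - \frac{152}{72 \cdot \frac{1}{27} \left(-4\right)} = \frac{99}{47} - \frac{152}{\frac{8}{3} \left(-4\right)} = \frac{99}{47} - \frac{152}{- \frac{32}{3}} = \frac{99}{47} - - \frac{57}{4} = \frac{99}{47} + \frac{57}{4} = \frac{3075}{188} \approx 16.356$)
$\left(- \frac{1}{5} + \frac{7}{f{\left(-3,-4 \right)}}\right) Y = \left(- \frac{1}{5} + \frac{7}{1 + \left(-3\right)^{2}}\right) \frac{3075}{188} = \left(\left(-1\right) \frac{1}{5} + \frac{7}{1 + 9}\right) \frac{3075}{188} = \left(- \frac{1}{5} + \frac{7}{10}\right) \frac{3075}{188} = \frac{1}{2} \cdot \frac{3075}{188} = \frac{3075}{376}$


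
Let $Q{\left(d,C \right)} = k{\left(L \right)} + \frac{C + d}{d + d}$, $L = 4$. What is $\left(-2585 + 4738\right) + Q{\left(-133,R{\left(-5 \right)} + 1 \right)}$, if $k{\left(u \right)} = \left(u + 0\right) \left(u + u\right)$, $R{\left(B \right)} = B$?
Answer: $\frac{581347}{266} \approx 2185.5$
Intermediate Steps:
$k{\left(u \right)} = 2 u^{2}$ ($k{\left(u \right)} = u 2 u = 2 u^{2}$)
$Q{\left(d,C \right)} = 32 + \frac{C + d}{2 d}$ ($Q{\left(d,C \right)} = 2 \cdot 4^{2} + \frac{C + d}{d + d} = 2 \cdot 16 + \frac{C + d}{2 d} = 32 + \left(C + d\right) \frac{1}{2 d} = 32 + \frac{C + d}{2 d}$)
$\left(-2585 + 4738\right) + Q{\left(-133,R{\left(-5 \right)} + 1 \right)} = \left(-2585 + 4738\right) + \frac{\left(-5 + 1\right) + 65 \left(-133\right)}{2 \left(-133\right)} = 2153 + \frac{1}{2} \left(- \frac{1}{133}\right) \left(-4 - 8645\right) = 2153 + \frac{1}{2} \left(- \frac{1}{133}\right) \left(-8649\right) = 2153 + \frac{8649}{266} = \frac{581347}{266}$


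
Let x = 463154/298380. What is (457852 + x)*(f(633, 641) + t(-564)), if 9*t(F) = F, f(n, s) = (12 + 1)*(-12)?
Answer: -22404752237896/223785 ≈ -1.0012e+8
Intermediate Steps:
x = 231577/149190 (x = 463154*(1/298380) = 231577/149190 ≈ 1.5522)
f(n, s) = -156 (f(n, s) = 13*(-12) = -156)
t(F) = F/9
(457852 + x)*(f(633, 641) + t(-564)) = (457852 + 231577/149190)*(-156 + (⅑)*(-564)) = 68307171457*(-156 - 188/3)/149190 = (68307171457/149190)*(-656/3) = -22404752237896/223785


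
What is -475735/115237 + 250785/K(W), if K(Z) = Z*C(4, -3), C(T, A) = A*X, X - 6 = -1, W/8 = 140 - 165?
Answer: 1831500403/23047400 ≈ 79.467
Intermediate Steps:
W = -200 (W = 8*(140 - 165) = 8*(-25) = -200)
X = 5 (X = 6 - 1 = 5)
C(T, A) = 5*A (C(T, A) = A*5 = 5*A)
K(Z) = -15*Z (K(Z) = Z*(5*(-3)) = Z*(-15) = -15*Z)
-475735/115237 + 250785/K(W) = -475735/115237 + 250785/((-15*(-200))) = -475735*1/115237 + 250785/3000 = -475735/115237 + 250785*(1/3000) = -475735/115237 + 16719/200 = 1831500403/23047400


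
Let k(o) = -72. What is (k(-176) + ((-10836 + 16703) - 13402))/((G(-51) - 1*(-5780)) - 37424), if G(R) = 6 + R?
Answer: 7607/31689 ≈ 0.24005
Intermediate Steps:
(k(-176) + ((-10836 + 16703) - 13402))/((G(-51) - 1*(-5780)) - 37424) = (-72 + ((-10836 + 16703) - 13402))/(((6 - 51) - 1*(-5780)) - 37424) = (-72 + (5867 - 13402))/((-45 + 5780) - 37424) = (-72 - 7535)/(5735 - 37424) = -7607/(-31689) = -7607*(-1/31689) = 7607/31689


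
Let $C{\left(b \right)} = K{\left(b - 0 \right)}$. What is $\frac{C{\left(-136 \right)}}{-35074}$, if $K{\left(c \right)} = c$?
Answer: $\frac{68}{17537} \approx 0.0038775$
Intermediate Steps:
$C{\left(b \right)} = b$ ($C{\left(b \right)} = b - 0 = b + 0 = b$)
$\frac{C{\left(-136 \right)}}{-35074} = - \frac{136}{-35074} = \left(-136\right) \left(- \frac{1}{35074}\right) = \frac{68}{17537}$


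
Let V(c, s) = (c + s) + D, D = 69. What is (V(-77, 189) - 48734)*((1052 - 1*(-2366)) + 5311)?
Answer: -423819137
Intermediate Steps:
V(c, s) = 69 + c + s (V(c, s) = (c + s) + 69 = 69 + c + s)
(V(-77, 189) - 48734)*((1052 - 1*(-2366)) + 5311) = ((69 - 77 + 189) - 48734)*((1052 - 1*(-2366)) + 5311) = (181 - 48734)*((1052 + 2366) + 5311) = -48553*(3418 + 5311) = -48553*8729 = -423819137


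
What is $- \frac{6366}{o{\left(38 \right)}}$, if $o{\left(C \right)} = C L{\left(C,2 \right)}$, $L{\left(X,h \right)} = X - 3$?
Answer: $- \frac{3183}{665} \approx -4.7865$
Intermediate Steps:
$L{\left(X,h \right)} = -3 + X$
$o{\left(C \right)} = C \left(-3 + C\right)$
$- \frac{6366}{o{\left(38 \right)}} = - \frac{6366}{38 \left(-3 + 38\right)} = - \frac{6366}{38 \cdot 35} = - \frac{6366}{1330} = \left(-6366\right) \frac{1}{1330} = - \frac{3183}{665}$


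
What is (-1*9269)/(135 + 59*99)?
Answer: -9269/5976 ≈ -1.5510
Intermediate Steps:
(-1*9269)/(135 + 59*99) = -9269/(135 + 5841) = -9269/5976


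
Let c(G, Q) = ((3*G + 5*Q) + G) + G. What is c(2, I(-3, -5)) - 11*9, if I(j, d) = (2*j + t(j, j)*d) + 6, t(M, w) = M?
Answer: -14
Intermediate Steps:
I(j, d) = 6 + 2*j + d*j (I(j, d) = (2*j + j*d) + 6 = (2*j + d*j) + 6 = 6 + 2*j + d*j)
c(G, Q) = 5*G + 5*Q (c(G, Q) = (4*G + 5*Q) + G = 5*G + 5*Q)
c(2, I(-3, -5)) - 11*9 = (5*2 + 5*(6 + 2*(-3) - 5*(-3))) - 11*9 = (10 + 5*(6 - 6 + 15)) - 99 = (10 + 5*15) - 99 = (10 + 75) - 99 = 85 - 99 = -14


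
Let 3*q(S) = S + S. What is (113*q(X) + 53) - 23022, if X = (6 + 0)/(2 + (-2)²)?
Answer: -68681/3 ≈ -22894.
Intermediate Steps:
X = 1 (X = 6/(2 + 4) = 6/6 = 6*(⅙) = 1)
q(S) = 2*S/3 (q(S) = (S + S)/3 = (2*S)/3 = 2*S/3)
(113*q(X) + 53) - 23022 = (113*((⅔)*1) + 53) - 23022 = (113*(⅔) + 53) - 23022 = (226/3 + 53) - 23022 = 385/3 - 23022 = -68681/3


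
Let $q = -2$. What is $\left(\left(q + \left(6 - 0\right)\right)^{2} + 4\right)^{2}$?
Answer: $400$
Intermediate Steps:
$\left(\left(q + \left(6 - 0\right)\right)^{2} + 4\right)^{2} = \left(\left(-2 + \left(6 - 0\right)\right)^{2} + 4\right)^{2} = \left(\left(-2 + \left(6 + 0\right)\right)^{2} + 4\right)^{2} = \left(\left(-2 + 6\right)^{2} + 4\right)^{2} = \left(4^{2} + 4\right)^{2} = \left(16 + 4\right)^{2} = 20^{2} = 400$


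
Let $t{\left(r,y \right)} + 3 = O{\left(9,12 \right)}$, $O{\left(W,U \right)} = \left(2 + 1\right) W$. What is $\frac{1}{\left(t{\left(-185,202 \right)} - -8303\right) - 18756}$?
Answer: $- \frac{1}{10429} \approx -9.5886 \cdot 10^{-5}$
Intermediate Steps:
$O{\left(W,U \right)} = 3 W$
$t{\left(r,y \right)} = 24$ ($t{\left(r,y \right)} = -3 + 3 \cdot 9 = -3 + 27 = 24$)
$\frac{1}{\left(t{\left(-185,202 \right)} - -8303\right) - 18756} = \frac{1}{\left(24 - -8303\right) - 18756} = \frac{1}{\left(24 + 8303\right) - 18756} = \frac{1}{8327 - 18756} = \frac{1}{-10429} = - \frac{1}{10429}$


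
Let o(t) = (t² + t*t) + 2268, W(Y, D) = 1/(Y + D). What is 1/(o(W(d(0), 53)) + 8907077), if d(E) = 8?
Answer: 3721/33151672747 ≈ 1.1224e-7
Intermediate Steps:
W(Y, D) = 1/(D + Y)
o(t) = 2268 + 2*t² (o(t) = (t² + t²) + 2268 = 2*t² + 2268 = 2268 + 2*t²)
1/(o(W(d(0), 53)) + 8907077) = 1/((2268 + 2*(1/(53 + 8))²) + 8907077) = 1/((2268 + 2*(1/61)²) + 8907077) = 1/((2268 + 2*(1/3721)) + 8907077) = 1/((2268 + 2/3721) + 8907077) = 1/(8439230/3721 + 8907077) = 1/(33151672747/3721) = 3721/33151672747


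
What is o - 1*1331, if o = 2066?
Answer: 735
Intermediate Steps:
o - 1*1331 = 2066 - 1*1331 = 2066 - 1331 = 735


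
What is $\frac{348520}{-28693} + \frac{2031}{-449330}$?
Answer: $- \frac{22379823869}{1841803670} \approx -12.151$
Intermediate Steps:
$\frac{348520}{-28693} + \frac{2031}{-449330} = 348520 \left(- \frac{1}{28693}\right) + 2031 \left(- \frac{1}{449330}\right) = - \frac{348520}{28693} - \frac{2031}{449330} = - \frac{22379823869}{1841803670}$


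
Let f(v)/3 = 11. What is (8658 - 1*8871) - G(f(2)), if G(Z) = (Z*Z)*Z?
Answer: -36150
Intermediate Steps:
f(v) = 33 (f(v) = 3*11 = 33)
G(Z) = Z³ (G(Z) = Z²*Z = Z³)
(8658 - 1*8871) - G(f(2)) = (8658 - 1*8871) - 1*33³ = (8658 - 8871) - 1*35937 = -213 - 35937 = -36150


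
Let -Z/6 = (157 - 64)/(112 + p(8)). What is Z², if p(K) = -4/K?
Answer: 1245456/49729 ≈ 25.045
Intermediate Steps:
Z = -1116/223 (Z = -6*(157 - 64)/(112 - 4/8) = -558/(112 - 4*⅛) = -558/(112 - ½) = -558/223/2 = -558*2/223 = -6*186/223 = -1116/223 ≈ -5.0045)
Z² = (-1116/223)² = 1245456/49729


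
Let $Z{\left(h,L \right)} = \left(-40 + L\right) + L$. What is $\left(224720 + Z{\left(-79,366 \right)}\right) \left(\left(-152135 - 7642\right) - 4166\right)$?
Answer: $-36954719516$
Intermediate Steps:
$Z{\left(h,L \right)} = -40 + 2 L$
$\left(224720 + Z{\left(-79,366 \right)}\right) \left(\left(-152135 - 7642\right) - 4166\right) = \left(224720 + \left(-40 + 2 \cdot 366\right)\right) \left(\left(-152135 - 7642\right) - 4166\right) = \left(224720 + \left(-40 + 732\right)\right) \left(\left(-152135 - 7642\right) - 4166\right) = \left(224720 + 692\right) \left(-159777 - 4166\right) = 225412 \left(-163943\right) = -36954719516$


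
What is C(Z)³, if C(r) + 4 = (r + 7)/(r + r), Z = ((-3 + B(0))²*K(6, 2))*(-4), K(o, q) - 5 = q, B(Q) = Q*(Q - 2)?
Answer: -16194277/373248 ≈ -43.387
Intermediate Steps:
B(Q) = Q*(-2 + Q)
K(o, q) = 5 + q
Z = -252 (Z = ((-3 + 0*(-2 + 0))²*(5 + 2))*(-4) = ((-3 + 0*(-2))²*7)*(-4) = ((-3 + 0)²*7)*(-4) = ((-3)²*7)*(-4) = (9*7)*(-4) = 63*(-4) = -252)
C(r) = -4 + (7 + r)/(2*r) (C(r) = -4 + (r + 7)/(r + r) = -4 + (7 + r)/((2*r)) = -4 + (7 + r)*(1/(2*r)) = -4 + (7 + r)/(2*r))
C(Z)³ = ((7/2)*(1 - 1*(-252))/(-252))³ = ((7/2)*(-1/252)*(1 + 252))³ = ((7/2)*(-1/252)*253)³ = (-253/72)³ = -16194277/373248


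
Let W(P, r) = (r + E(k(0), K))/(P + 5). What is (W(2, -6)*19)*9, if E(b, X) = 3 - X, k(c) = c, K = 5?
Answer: -1368/7 ≈ -195.43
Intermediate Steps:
W(P, r) = (-2 + r)/(5 + P) (W(P, r) = (r + (3 - 1*5))/(P + 5) = (r + (3 - 5))/(5 + P) = (r - 2)/(5 + P) = (-2 + r)/(5 + P))
(W(2, -6)*19)*9 = (((-2 - 6)/(5 + 2))*19)*9 = ((-8/7)*19)*9 = (((1/7)*(-8))*19)*9 = -8/7*19*9 = -152/7*9 = -1368/7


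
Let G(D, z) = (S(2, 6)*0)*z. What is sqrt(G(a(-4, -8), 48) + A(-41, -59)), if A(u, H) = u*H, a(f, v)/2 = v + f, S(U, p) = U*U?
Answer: sqrt(2419) ≈ 49.183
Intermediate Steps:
S(U, p) = U**2
a(f, v) = 2*f + 2*v (a(f, v) = 2*(v + f) = 2*(f + v) = 2*f + 2*v)
A(u, H) = H*u
G(D, z) = 0 (G(D, z) = (2**2*0)*z = (4*0)*z = 0*z = 0)
sqrt(G(a(-4, -8), 48) + A(-41, -59)) = sqrt(0 - 59*(-41)) = sqrt(0 + 2419) = sqrt(2419)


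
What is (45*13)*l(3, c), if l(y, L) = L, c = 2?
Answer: 1170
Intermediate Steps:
(45*13)*l(3, c) = (45*13)*2 = 585*2 = 1170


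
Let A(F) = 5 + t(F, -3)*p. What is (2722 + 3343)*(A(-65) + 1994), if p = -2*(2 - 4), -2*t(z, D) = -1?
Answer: 12136065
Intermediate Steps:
t(z, D) = ½ (t(z, D) = -½*(-1) = ½)
p = 4 (p = -2*(-2) = 4)
A(F) = 7 (A(F) = 5 + (½)*4 = 5 + 2 = 7)
(2722 + 3343)*(A(-65) + 1994) = (2722 + 3343)*(7 + 1994) = 6065*2001 = 12136065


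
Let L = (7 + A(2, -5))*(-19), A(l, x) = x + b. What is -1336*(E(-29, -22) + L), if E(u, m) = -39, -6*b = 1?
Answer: 295924/3 ≈ 98641.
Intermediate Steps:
b = -⅙ (b = -⅙*1 = -⅙ ≈ -0.16667)
A(l, x) = -⅙ + x (A(l, x) = x - ⅙ = -⅙ + x)
L = -209/6 (L = (7 + (-⅙ - 5))*(-19) = (7 - 31/6)*(-19) = (11/6)*(-19) = -209/6 ≈ -34.833)
-1336*(E(-29, -22) + L) = -1336*(-39 - 209/6) = -1336*(-443/6) = 295924/3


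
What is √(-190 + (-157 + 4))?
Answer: 7*I*√7 ≈ 18.52*I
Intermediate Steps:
√(-190 + (-157 + 4)) = √(-190 - 153) = √(-343) = 7*I*√7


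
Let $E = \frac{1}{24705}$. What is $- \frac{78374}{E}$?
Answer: $-1936229670$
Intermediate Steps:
$E = \frac{1}{24705} \approx 4.0478 \cdot 10^{-5}$
$- \frac{78374}{E} = - 78374 \frac{1}{\frac{1}{24705}} = \left(-78374\right) 24705 = -1936229670$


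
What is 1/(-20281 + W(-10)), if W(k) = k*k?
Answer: -1/20181 ≈ -4.9552e-5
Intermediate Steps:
W(k) = k²
1/(-20281 + W(-10)) = 1/(-20281 + (-10)²) = 1/(-20281 + 100) = 1/(-20181) = -1/20181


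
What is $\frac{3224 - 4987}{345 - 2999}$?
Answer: $\frac{1763}{2654} \approx 0.66428$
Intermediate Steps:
$\frac{3224 - 4987}{345 - 2999} = - \frac{1763}{-2654} = \left(-1763\right) \left(- \frac{1}{2654}\right) = \frac{1763}{2654}$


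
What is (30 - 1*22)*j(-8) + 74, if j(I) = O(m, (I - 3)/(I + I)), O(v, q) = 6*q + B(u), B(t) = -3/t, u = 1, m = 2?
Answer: 83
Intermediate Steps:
O(v, q) = -3 + 6*q (O(v, q) = 6*q - 3/1 = 6*q - 3*1 = 6*q - 3 = -3 + 6*q)
j(I) = -3 + 3*(-3 + I)/I (j(I) = -3 + 6*((I - 3)/(I + I)) = -3 + 6*((-3 + I)/((2*I))) = -3 + 6*((-3 + I)*(1/(2*I))) = -3 + 6*((-3 + I)/(2*I)) = -3 + 3*(-3 + I)/I)
(30 - 1*22)*j(-8) + 74 = (30 - 1*22)*(-9/(-8)) + 74 = (30 - 22)*(-9*(-⅛)) + 74 = 8*(9/8) + 74 = 9 + 74 = 83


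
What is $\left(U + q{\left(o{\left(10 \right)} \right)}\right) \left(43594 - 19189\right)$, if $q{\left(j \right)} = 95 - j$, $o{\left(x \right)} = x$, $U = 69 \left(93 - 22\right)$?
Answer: $121634520$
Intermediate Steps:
$U = 4899$ ($U = 69 \cdot 71 = 4899$)
$\left(U + q{\left(o{\left(10 \right)} \right)}\right) \left(43594 - 19189\right) = \left(4899 + \left(95 - 10\right)\right) \left(43594 - 19189\right) = \left(4899 + \left(95 - 10\right)\right) 24405 = \left(4899 + 85\right) 24405 = 4984 \cdot 24405 = 121634520$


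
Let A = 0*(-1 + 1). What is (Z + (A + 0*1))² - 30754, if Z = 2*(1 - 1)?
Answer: -30754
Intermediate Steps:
A = 0 (A = 0*0 = 0)
Z = 0 (Z = 2*0 = 0)
(Z + (A + 0*1))² - 30754 = (0 + (0 + 0*1))² - 30754 = (0 + (0 + 0))² - 30754 = (0 + 0)² - 30754 = 0² - 30754 = 0 - 30754 = -30754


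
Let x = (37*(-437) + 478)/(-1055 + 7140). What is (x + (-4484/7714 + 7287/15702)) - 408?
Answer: -2655281918867/6465324670 ≈ -410.70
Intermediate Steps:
x = -15691/6085 (x = (-16169 + 478)/6085 = -15691*1/6085 = -15691/6085 ≈ -2.5786)
(x + (-4484/7714 + 7287/15702)) - 408 = (-15691/6085 + (-4484/7714 + 7287/15702)) - 408 = (-15691/6085 + (-4484*1/7714 + 7287*(1/15702))) - 408 = (-15691/6085 + (-118/203 + 2429/5234)) - 408 = (-15691/6085 - 124525/1062502) - 408 = -17429453507/6465324670 - 408 = -2655281918867/6465324670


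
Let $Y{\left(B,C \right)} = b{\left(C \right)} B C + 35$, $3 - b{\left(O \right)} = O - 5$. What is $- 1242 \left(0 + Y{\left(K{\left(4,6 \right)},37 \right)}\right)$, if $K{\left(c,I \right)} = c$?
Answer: $5287194$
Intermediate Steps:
$b{\left(O \right)} = 8 - O$ ($b{\left(O \right)} = 3 - \left(O - 5\right) = 3 - \left(-5 + O\right) = 8 - O$)
$Y{\left(B,C \right)} = 35 + B C \left(8 - C\right)$ ($Y{\left(B,C \right)} = \left(8 - C\right) B C + 35 = B \left(8 - C\right) C + 35 = B C \left(8 - C\right) + 35 = 35 + B C \left(8 - C\right)$)
$- 1242 \left(0 + Y{\left(K{\left(4,6 \right)},37 \right)}\right) = - 1242 \left(0 + \left(35 - 4 \cdot 37 \left(-8 + 37\right)\right)\right) = - 1242 \left(0 + \left(35 - 4 \cdot 37 \cdot 29\right)\right) = - 1242 \left(0 + \left(35 - 4292\right)\right) = - 1242 \left(0 - 4257\right) = \left(-1242\right) \left(-4257\right) = 5287194$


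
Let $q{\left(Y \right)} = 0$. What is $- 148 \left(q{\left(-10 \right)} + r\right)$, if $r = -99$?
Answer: $14652$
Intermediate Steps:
$- 148 \left(q{\left(-10 \right)} + r\right) = - 148 \left(0 - 99\right) = \left(-148\right) \left(-99\right) = 14652$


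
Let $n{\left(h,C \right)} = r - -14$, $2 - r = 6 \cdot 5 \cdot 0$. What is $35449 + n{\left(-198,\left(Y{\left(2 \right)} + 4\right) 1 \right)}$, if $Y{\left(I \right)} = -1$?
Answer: $35465$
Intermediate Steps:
$r = 2$ ($r = 2 - 6 \cdot 5 \cdot 0 = 2 - 30 \cdot 0 = 2 - 0 = 2 + 0 = 2$)
$n{\left(h,C \right)} = 16$ ($n{\left(h,C \right)} = 2 - -14 = 2 + 14 = 16$)
$35449 + n{\left(-198,\left(Y{\left(2 \right)} + 4\right) 1 \right)} = 35449 + 16 = 35465$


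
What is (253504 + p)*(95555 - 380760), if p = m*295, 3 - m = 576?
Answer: -24090981145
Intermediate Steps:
m = -573 (m = 3 - 1*576 = 3 - 576 = -573)
p = -169035 (p = -573*295 = -169035)
(253504 + p)*(95555 - 380760) = (253504 - 169035)*(95555 - 380760) = 84469*(-285205) = -24090981145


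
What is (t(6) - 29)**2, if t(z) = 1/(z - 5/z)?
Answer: 797449/961 ≈ 829.81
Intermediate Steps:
(t(6) - 29)**2 = (6/(-5 + 6**2) - 29)**2 = (6/(-5 + 36) - 29)**2 = (6/31 - 29)**2 = (-893/31)**2 = 797449/961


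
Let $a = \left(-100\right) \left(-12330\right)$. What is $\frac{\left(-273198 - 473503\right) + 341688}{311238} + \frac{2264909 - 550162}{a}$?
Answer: $\frac{1906299877}{21319803000} \approx 0.089414$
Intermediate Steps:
$a = 1233000$
$\frac{\left(-273198 - 473503\right) + 341688}{311238} + \frac{2264909 - 550162}{a} = \frac{\left(-273198 - 473503\right) + 341688}{311238} + \frac{2264909 - 550162}{1233000} = \left(-746701 + 341688\right) \frac{1}{311238} + \left(2264909 - 550162\right) \frac{1}{1233000} = \left(-405013\right) \frac{1}{311238} + 1714747 \cdot \frac{1}{1233000} = - \frac{405013}{311238} + \frac{1714747}{1233000} = \frac{1906299877}{21319803000}$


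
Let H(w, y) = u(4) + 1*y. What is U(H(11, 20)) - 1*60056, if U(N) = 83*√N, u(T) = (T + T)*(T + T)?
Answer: -60056 + 166*√21 ≈ -59295.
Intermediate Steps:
u(T) = 4*T² (u(T) = (2*T)*(2*T) = 4*T²)
H(w, y) = 64 + y (H(w, y) = 4*4² + 1*y = 4*16 + y = 64 + y)
U(H(11, 20)) - 1*60056 = 83*√(64 + 20) - 1*60056 = 83*√84 - 60056 = 83*(2*√21) - 60056 = 166*√21 - 60056 = -60056 + 166*√21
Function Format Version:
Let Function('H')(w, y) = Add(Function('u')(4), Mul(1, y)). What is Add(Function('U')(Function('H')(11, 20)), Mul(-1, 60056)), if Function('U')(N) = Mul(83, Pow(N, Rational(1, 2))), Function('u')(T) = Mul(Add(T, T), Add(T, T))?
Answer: Add(-60056, Mul(166, Pow(21, Rational(1, 2)))) ≈ -59295.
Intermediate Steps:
Function('u')(T) = Mul(4, Pow(T, 2)) (Function('u')(T) = Mul(Mul(2, T), Mul(2, T)) = Mul(4, Pow(T, 2)))
Function('H')(w, y) = Add(64, y) (Function('H')(w, y) = Add(Mul(4, Pow(4, 2)), Mul(1, y)) = Add(Mul(4, 16), y) = Add(64, y))
Add(Function('U')(Function('H')(11, 20)), Mul(-1, 60056)) = Add(Mul(83, Pow(Add(64, 20), Rational(1, 2))), Mul(-1, 60056)) = Add(Mul(83, Pow(84, Rational(1, 2))), -60056) = Add(Mul(83, Mul(2, Pow(21, Rational(1, 2)))), -60056) = Add(Mul(166, Pow(21, Rational(1, 2))), -60056) = Add(-60056, Mul(166, Pow(21, Rational(1, 2))))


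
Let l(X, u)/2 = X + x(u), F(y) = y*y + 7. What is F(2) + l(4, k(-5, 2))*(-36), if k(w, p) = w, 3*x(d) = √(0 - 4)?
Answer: -277 - 48*I ≈ -277.0 - 48.0*I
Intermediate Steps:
x(d) = 2*I/3 (x(d) = √(0 - 4)/3 = √(-4)/3 = (2*I)/3 = 2*I/3)
F(y) = 7 + y² (F(y) = y² + 7 = 7 + y²)
l(X, u) = 2*X + 4*I/3 (l(X, u) = 2*(X + 2*I/3) = 2*X + 4*I/3)
F(2) + l(4, k(-5, 2))*(-36) = (7 + 2²) + (2*4 + 4*I/3)*(-36) = (7 + 4) + (8 + 4*I/3)*(-36) = 11 + (-288 - 48*I) = -277 - 48*I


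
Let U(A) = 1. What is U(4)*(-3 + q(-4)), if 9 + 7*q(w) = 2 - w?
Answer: -24/7 ≈ -3.4286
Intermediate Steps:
q(w) = -1 - w/7 (q(w) = -9/7 + (2 - w)/7 = -9/7 + (2/7 - w/7) = -1 - w/7)
U(4)*(-3 + q(-4)) = 1*(-3 + (-1 - ⅐*(-4))) = 1*(-3 + (-1 + 4/7)) = 1*(-3 - 3/7) = 1*(-24/7) = -24/7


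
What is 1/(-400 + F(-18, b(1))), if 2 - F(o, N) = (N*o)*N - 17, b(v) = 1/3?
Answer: -1/379 ≈ -0.0026385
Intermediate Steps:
b(v) = 1/3
F(o, N) = 19 - o*N**2 (F(o, N) = 2 - ((N*o)*N - 17) = 2 - (o*N**2 - 17) = 2 - (-17 + o*N**2) = 2 + (17 - o*N**2) = 19 - o*N**2)
1/(-400 + F(-18, b(1))) = 1/(-400 + (19 - 1*(-18)*(1/3)**2)) = 1/(-400 + (19 - 1*(-18)*1/9)) = 1/(-400 + (19 + 2)) = 1/(-400 + 21) = 1/(-379) = -1/379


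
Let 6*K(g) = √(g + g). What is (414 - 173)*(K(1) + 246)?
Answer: 59286 + 241*√2/6 ≈ 59343.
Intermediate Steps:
K(g) = √2*√g/6 (K(g) = √(g + g)/6 = √(2*g)/6 = (√2*√g)/6 = √2*√g/6)
(414 - 173)*(K(1) + 246) = (414 - 173)*(√2*√1/6 + 246) = 241*((⅙)*√2*1 + 246) = 241*(√2/6 + 246) = 241*(246 + √2/6) = 59286 + 241*√2/6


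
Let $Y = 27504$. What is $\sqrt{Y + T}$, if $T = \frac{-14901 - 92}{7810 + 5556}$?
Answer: $\frac{\sqrt{4913387993386}}{13366} \approx 165.84$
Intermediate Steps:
$T = - \frac{14993}{13366} \approx -1.1217$
$\sqrt{Y + T} = \sqrt{27504 - \frac{14993}{13366}} = \sqrt{\frac{367603471}{13366}} = \frac{\sqrt{4913387993386}}{13366}$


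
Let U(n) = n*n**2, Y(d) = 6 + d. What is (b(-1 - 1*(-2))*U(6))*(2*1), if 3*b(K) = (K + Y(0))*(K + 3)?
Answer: 4032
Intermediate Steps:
U(n) = n**3
b(K) = (3 + K)*(6 + K)/3 (b(K) = ((K + (6 + 0))*(K + 3))/3 = ((K + 6)*(3 + K))/3 = ((6 + K)*(3 + K))/3 = ((3 + K)*(6 + K))/3 = (3 + K)*(6 + K)/3)
(b(-1 - 1*(-2))*U(6))*(2*1) = ((6 + 3*(-1 - 1*(-2)) + (-1 - 1*(-2))**2/3)*6**3)*(2*1) = ((6 + 3*(-1 + 2) + (-1 + 2)**2/3)*216)*2 = ((6 + 3*1 + (1/3)*1**2)*216)*2 = ((6 + 3 + (1/3)*1)*216)*2 = ((6 + 3 + 1/3)*216)*2 = ((28/3)*216)*2 = 2016*2 = 4032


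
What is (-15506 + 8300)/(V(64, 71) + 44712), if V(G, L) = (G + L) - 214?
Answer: -7206/44633 ≈ -0.16145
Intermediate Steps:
V(G, L) = -214 + G + L
(-15506 + 8300)/(V(64, 71) + 44712) = (-15506 + 8300)/((-214 + 64 + 71) + 44712) = -7206/(-79 + 44712) = -7206/44633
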